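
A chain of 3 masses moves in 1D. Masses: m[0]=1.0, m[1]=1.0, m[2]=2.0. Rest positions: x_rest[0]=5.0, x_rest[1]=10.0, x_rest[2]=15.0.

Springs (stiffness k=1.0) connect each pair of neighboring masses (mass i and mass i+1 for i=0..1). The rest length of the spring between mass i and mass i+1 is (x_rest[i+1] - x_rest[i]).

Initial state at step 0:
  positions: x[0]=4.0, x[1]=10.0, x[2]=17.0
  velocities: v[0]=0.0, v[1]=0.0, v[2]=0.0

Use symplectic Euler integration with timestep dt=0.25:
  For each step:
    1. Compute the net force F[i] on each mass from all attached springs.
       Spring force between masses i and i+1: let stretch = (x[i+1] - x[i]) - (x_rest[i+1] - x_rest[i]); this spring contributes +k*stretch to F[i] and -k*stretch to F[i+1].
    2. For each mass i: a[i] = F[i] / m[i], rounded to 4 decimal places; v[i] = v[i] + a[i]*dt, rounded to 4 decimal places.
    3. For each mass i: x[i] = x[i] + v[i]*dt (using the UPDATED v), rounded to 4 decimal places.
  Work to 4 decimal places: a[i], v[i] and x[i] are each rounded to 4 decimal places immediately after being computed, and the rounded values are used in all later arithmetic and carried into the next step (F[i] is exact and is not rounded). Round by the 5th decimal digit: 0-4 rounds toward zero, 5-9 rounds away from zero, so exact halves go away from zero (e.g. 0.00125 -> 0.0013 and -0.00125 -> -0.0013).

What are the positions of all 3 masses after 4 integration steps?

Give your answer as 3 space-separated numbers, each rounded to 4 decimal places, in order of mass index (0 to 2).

Answer: 4.6217 10.5162 16.4311

Derivation:
Step 0: x=[4.0000 10.0000 17.0000] v=[0.0000 0.0000 0.0000]
Step 1: x=[4.0625 10.0625 16.9375] v=[0.2500 0.2500 -0.2500]
Step 2: x=[4.1875 10.1797 16.8164] v=[0.5000 0.4688 -0.4844]
Step 3: x=[4.3745 10.3372 16.6442] v=[0.7481 0.6299 -0.6890]
Step 4: x=[4.6217 10.5162 16.4311] v=[0.9888 0.7160 -0.8524]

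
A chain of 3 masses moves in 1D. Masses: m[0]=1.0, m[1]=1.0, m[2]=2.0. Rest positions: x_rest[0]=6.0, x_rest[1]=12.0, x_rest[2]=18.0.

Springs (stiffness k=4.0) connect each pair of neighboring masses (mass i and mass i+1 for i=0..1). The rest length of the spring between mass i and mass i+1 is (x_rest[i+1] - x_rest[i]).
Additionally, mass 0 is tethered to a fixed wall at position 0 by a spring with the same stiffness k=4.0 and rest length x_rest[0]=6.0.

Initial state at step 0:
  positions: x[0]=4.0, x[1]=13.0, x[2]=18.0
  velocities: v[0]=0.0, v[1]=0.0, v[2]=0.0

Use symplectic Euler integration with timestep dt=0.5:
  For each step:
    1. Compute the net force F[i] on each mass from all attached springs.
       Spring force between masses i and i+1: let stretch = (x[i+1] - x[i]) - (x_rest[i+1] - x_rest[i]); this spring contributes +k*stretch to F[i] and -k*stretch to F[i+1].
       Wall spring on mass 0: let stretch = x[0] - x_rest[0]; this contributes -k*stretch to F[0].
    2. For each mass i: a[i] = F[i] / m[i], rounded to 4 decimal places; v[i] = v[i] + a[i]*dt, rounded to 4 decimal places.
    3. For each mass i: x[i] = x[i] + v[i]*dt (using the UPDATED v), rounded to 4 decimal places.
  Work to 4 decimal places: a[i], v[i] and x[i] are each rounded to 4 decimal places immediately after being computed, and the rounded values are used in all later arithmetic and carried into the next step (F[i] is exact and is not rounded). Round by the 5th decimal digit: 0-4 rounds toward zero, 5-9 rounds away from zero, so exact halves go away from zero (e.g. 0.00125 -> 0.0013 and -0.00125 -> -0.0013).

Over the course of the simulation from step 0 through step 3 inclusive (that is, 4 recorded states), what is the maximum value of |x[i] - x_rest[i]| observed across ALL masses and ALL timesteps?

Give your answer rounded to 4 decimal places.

Step 0: x=[4.0000 13.0000 18.0000] v=[0.0000 0.0000 0.0000]
Step 1: x=[9.0000 9.0000 18.5000] v=[10.0000 -8.0000 1.0000]
Step 2: x=[5.0000 14.5000 17.2500] v=[-8.0000 11.0000 -2.5000]
Step 3: x=[5.5000 13.2500 17.6250] v=[1.0000 -2.5000 0.7500]
Max displacement = 3.0000

Answer: 3.0000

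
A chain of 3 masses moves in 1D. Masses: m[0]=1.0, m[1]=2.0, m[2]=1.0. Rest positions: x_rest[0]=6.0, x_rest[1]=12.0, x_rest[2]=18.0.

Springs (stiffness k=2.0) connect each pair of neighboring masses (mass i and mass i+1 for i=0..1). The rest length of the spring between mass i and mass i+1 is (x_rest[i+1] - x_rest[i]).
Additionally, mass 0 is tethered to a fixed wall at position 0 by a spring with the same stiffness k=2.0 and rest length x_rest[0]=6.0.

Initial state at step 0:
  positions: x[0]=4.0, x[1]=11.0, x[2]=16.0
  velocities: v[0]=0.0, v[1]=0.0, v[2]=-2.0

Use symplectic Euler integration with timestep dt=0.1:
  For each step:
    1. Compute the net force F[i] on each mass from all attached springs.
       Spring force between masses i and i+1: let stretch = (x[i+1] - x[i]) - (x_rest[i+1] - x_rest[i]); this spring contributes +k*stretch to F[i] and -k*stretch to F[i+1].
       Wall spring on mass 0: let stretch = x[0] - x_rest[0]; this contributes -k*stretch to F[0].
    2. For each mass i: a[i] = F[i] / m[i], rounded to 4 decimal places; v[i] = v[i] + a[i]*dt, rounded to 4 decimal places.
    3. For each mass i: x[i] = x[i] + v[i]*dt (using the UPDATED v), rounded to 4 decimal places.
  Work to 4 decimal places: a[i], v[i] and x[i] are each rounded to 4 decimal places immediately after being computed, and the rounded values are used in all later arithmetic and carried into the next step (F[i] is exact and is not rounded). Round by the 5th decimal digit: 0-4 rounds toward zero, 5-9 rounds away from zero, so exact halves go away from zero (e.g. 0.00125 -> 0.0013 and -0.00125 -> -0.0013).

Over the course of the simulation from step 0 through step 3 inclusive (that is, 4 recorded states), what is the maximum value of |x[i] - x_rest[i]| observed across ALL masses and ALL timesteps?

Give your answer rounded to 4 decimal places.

Answer: 2.4681

Derivation:
Step 0: x=[4.0000 11.0000 16.0000] v=[0.0000 0.0000 -2.0000]
Step 1: x=[4.0600 10.9800 15.8200] v=[0.6000 -0.2000 -1.8000]
Step 2: x=[4.1772 10.9392 15.6632] v=[1.1720 -0.4080 -1.5680]
Step 3: x=[4.3461 10.8780 15.5319] v=[1.6890 -0.6118 -1.3128]
Max displacement = 2.4681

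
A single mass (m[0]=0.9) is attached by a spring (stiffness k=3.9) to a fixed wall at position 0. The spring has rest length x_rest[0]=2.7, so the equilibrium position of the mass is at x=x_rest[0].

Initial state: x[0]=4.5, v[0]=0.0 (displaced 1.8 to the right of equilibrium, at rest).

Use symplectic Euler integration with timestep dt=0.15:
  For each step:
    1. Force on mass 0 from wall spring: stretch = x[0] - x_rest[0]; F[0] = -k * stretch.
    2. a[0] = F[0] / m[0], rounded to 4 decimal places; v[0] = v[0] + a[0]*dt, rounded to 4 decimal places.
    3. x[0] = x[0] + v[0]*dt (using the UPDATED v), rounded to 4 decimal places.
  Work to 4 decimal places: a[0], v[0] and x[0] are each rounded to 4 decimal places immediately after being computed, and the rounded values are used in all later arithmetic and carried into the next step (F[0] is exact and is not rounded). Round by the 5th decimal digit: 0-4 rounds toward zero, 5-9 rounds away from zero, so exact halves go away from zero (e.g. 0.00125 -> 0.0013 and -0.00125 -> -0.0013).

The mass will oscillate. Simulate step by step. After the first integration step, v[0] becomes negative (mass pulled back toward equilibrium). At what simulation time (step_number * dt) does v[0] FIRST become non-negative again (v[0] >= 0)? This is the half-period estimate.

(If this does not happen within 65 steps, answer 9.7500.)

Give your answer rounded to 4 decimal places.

Step 0: x=[4.5000] v=[0.0000]
Step 1: x=[4.3245] v=[-1.1700]
Step 2: x=[3.9906] v=[-2.2259]
Step 3: x=[3.5309] v=[-3.0648]
Step 4: x=[2.9902] v=[-3.6049]
Step 5: x=[2.4212] v=[-3.7935]
Step 6: x=[1.8794] v=[-3.6123]
Step 7: x=[1.4176] v=[-3.0789]
Step 8: x=[1.0808] v=[-2.2453]
Step 9: x=[0.9019] v=[-1.1928]
Step 10: x=[0.8983] v=[-0.0240]
Step 11: x=[1.0704] v=[1.1471]
First v>=0 after going negative at step 11, time=1.6500

Answer: 1.6500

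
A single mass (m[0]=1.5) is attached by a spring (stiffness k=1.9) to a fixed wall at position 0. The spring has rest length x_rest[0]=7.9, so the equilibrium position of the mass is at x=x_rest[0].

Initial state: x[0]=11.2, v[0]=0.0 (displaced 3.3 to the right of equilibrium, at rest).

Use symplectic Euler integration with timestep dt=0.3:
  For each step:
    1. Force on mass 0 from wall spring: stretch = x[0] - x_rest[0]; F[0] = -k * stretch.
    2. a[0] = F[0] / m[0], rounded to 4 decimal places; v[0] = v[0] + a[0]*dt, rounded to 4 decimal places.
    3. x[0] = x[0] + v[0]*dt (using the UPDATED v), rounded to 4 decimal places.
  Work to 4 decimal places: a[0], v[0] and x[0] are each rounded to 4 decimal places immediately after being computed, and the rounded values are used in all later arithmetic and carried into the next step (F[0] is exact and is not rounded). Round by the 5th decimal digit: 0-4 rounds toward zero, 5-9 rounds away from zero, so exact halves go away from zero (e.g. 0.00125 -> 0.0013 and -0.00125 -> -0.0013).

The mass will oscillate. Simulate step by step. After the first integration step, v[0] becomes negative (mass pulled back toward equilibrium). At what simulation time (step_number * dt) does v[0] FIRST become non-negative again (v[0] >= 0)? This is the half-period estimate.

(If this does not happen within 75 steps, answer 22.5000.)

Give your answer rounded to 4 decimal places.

Step 0: x=[11.2000] v=[0.0000]
Step 1: x=[10.8238] v=[-1.2540]
Step 2: x=[10.1143] v=[-2.3651]
Step 3: x=[9.1524] v=[-3.2065]
Step 4: x=[8.0477] v=[-3.6824]
Step 5: x=[6.9262] v=[-3.7385]
Step 6: x=[5.9157] v=[-3.3685]
Step 7: x=[5.1314] v=[-2.6145]
Step 8: x=[4.6627] v=[-1.5624]
Step 9: x=[4.5630] v=[-0.3322]
Step 10: x=[4.8438] v=[0.9359]
First v>=0 after going negative at step 10, time=3.0000

Answer: 3.0000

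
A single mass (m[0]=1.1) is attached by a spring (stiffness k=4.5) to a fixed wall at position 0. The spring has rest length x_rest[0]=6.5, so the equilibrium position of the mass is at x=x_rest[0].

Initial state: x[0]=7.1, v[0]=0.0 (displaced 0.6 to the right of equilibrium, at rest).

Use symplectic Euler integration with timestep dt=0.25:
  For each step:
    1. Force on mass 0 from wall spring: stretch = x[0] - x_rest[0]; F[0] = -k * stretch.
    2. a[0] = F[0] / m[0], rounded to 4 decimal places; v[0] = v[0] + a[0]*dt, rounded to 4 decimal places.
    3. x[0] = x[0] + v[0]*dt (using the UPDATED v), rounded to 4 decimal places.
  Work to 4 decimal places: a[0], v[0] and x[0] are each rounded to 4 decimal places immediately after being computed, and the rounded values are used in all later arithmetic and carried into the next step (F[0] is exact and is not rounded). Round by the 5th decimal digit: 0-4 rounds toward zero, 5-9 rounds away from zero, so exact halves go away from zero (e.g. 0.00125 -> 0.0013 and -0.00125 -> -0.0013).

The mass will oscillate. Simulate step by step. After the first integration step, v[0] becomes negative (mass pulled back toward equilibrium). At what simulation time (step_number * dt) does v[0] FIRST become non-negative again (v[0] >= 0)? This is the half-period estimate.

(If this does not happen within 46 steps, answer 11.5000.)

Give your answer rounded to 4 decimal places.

Step 0: x=[7.1000] v=[0.0000]
Step 1: x=[6.9466] v=[-0.6136]
Step 2: x=[6.6790] v=[-1.0704]
Step 3: x=[6.3656] v=[-1.2535]
Step 4: x=[6.0866] v=[-1.1161]
Step 5: x=[5.9133] v=[-0.6933]
Step 6: x=[5.8900] v=[-0.0933]
Step 7: x=[6.0227] v=[0.5306]
First v>=0 after going negative at step 7, time=1.7500

Answer: 1.7500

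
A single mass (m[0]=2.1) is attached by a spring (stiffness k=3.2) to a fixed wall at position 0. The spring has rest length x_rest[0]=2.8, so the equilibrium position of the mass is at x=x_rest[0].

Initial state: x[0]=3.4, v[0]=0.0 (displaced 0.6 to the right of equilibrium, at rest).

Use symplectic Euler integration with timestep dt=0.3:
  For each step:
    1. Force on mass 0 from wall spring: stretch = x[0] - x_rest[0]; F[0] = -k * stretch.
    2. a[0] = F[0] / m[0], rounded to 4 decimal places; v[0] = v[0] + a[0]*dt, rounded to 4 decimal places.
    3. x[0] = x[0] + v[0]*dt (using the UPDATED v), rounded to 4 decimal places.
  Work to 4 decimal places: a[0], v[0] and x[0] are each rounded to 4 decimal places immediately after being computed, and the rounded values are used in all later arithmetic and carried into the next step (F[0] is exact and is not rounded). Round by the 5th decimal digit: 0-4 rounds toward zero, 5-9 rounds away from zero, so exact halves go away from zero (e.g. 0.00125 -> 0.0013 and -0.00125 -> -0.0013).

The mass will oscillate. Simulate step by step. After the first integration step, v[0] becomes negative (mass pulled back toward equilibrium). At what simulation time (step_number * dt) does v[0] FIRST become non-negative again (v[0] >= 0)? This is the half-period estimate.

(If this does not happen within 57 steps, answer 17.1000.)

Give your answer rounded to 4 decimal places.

Step 0: x=[3.4000] v=[0.0000]
Step 1: x=[3.3177] v=[-0.2743]
Step 2: x=[3.1644] v=[-0.5110]
Step 3: x=[2.9611] v=[-0.6776]
Step 4: x=[2.7357] v=[-0.7513]
Step 5: x=[2.5191] v=[-0.7219]
Step 6: x=[2.3411] v=[-0.5935]
Step 7: x=[2.2260] v=[-0.3837]
Step 8: x=[2.1896] v=[-0.1213]
Step 9: x=[2.2369] v=[0.1577]
First v>=0 after going negative at step 9, time=2.7000

Answer: 2.7000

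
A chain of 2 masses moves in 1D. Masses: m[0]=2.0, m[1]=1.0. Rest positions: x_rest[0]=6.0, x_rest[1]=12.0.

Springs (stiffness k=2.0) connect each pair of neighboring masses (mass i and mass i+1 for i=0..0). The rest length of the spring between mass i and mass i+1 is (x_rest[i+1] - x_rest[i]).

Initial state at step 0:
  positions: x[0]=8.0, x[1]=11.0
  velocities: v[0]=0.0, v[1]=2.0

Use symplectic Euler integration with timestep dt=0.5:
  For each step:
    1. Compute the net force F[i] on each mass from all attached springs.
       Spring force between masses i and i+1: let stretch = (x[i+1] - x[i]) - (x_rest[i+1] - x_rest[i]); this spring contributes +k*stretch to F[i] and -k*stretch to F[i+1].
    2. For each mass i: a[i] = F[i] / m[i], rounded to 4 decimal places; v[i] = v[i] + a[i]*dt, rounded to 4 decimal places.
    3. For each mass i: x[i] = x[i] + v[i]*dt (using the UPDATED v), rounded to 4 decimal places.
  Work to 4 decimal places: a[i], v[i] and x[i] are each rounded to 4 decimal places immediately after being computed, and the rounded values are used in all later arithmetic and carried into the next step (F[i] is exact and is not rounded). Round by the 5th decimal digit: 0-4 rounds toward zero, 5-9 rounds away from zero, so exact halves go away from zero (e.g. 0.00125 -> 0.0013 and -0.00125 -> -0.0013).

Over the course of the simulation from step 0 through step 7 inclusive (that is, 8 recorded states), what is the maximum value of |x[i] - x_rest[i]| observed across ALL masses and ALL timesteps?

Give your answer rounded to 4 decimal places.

Answer: 4.5938

Derivation:
Step 0: x=[8.0000 11.0000] v=[0.0000 2.0000]
Step 1: x=[7.2500 13.5000] v=[-1.5000 5.0000]
Step 2: x=[6.5625 15.8750] v=[-1.3750 4.7500]
Step 3: x=[6.7032 16.5938] v=[0.2813 1.4375]
Step 4: x=[7.8165 15.3673] v=[2.2266 -2.4531]
Step 5: x=[9.3175 13.3654] v=[3.0020 -4.0039]
Step 6: x=[10.3305 12.3395] v=[2.0260 -2.0518]
Step 7: x=[10.3458 13.3091] v=[0.0305 1.9392]
Max displacement = 4.5938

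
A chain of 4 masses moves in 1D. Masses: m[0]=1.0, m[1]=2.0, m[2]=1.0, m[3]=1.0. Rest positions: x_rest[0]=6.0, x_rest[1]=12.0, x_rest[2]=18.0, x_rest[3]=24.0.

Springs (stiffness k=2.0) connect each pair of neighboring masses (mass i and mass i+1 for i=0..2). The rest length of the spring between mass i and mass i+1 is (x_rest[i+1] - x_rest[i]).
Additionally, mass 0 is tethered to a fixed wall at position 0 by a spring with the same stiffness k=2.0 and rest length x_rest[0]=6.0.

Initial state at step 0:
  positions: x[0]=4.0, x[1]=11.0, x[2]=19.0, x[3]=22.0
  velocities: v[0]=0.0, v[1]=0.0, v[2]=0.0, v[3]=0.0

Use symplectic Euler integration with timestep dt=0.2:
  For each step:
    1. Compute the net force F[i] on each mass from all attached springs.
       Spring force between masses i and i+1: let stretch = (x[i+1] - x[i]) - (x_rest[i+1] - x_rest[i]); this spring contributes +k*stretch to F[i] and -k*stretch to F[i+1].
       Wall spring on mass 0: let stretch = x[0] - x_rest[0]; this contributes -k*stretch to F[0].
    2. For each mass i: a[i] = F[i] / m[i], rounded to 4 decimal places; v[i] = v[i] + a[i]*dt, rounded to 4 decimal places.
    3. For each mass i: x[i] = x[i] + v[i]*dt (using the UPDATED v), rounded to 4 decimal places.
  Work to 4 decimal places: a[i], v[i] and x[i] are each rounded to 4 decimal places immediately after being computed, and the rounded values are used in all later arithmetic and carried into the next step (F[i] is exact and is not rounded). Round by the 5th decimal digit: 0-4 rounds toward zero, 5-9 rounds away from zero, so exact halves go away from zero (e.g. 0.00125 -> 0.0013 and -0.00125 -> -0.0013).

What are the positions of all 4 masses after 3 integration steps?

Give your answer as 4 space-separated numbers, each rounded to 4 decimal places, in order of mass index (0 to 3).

Step 0: x=[4.0000 11.0000 19.0000 22.0000] v=[0.0000 0.0000 0.0000 0.0000]
Step 1: x=[4.2400 11.0400 18.6000 22.2400] v=[1.2000 0.2000 -2.0000 1.2000]
Step 2: x=[4.6848 11.1104 17.8864 22.6688] v=[2.2240 0.3520 -3.5680 2.1440]
Step 3: x=[5.2689 11.1948 17.0133 23.1950] v=[2.9203 0.4221 -4.3654 2.6310]

Answer: 5.2689 11.1948 17.0133 23.1950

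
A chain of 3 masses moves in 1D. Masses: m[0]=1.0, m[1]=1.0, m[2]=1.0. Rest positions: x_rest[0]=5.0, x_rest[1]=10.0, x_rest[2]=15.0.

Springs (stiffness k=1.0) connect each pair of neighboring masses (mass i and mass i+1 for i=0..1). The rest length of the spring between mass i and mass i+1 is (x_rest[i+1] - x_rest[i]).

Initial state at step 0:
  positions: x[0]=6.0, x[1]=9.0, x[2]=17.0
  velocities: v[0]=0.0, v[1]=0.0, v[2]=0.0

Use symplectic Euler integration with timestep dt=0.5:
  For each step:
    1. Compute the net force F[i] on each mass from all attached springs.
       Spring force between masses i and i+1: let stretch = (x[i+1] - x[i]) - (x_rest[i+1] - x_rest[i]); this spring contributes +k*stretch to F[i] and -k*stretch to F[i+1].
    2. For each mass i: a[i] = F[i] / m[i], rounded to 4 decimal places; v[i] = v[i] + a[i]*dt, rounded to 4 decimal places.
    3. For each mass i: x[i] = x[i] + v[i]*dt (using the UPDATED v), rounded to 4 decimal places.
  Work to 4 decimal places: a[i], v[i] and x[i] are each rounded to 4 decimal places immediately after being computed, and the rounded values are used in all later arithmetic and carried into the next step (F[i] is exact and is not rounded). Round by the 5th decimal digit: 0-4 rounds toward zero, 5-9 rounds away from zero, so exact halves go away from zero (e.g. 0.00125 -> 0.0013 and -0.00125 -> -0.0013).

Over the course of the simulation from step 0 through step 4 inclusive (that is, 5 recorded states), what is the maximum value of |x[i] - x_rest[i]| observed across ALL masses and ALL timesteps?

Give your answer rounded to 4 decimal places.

Answer: 2.5157

Derivation:
Step 0: x=[6.0000 9.0000 17.0000] v=[0.0000 0.0000 0.0000]
Step 1: x=[5.5000 10.2500 16.2500] v=[-1.0000 2.5000 -1.5000]
Step 2: x=[4.9375 11.8125 15.2500] v=[-1.1250 3.1250 -2.0000]
Step 3: x=[4.8438 12.5157 14.6406] v=[-0.1875 1.4063 -1.2188]
Step 4: x=[5.4181 11.8321 14.7500] v=[1.1485 -1.3672 0.2188]
Max displacement = 2.5157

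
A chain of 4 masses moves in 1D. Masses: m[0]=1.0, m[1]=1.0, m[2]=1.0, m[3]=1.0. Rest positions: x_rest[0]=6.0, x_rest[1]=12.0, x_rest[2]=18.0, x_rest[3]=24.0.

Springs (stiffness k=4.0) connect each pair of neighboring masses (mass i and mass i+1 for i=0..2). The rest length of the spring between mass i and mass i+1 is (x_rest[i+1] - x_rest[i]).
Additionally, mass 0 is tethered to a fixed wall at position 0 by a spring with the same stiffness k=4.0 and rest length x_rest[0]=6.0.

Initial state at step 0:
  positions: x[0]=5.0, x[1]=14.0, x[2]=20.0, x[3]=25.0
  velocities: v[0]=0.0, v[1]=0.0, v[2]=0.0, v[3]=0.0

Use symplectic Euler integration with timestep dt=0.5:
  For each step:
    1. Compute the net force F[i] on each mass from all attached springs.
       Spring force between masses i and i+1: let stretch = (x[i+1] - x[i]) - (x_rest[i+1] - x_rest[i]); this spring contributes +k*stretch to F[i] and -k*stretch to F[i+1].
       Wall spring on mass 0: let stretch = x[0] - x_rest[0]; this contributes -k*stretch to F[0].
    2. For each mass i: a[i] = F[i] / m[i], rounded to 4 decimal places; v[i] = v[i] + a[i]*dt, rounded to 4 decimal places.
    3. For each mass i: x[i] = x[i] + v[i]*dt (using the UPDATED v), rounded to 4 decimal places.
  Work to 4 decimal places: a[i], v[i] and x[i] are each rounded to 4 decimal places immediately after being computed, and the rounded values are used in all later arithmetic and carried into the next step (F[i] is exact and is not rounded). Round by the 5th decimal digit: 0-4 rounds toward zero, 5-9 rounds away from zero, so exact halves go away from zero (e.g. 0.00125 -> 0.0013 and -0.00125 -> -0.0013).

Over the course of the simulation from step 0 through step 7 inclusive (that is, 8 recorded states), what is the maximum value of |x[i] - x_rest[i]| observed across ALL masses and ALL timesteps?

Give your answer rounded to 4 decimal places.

Answer: 3.0000

Derivation:
Step 0: x=[5.0000 14.0000 20.0000 25.0000] v=[0.0000 0.0000 0.0000 0.0000]
Step 1: x=[9.0000 11.0000 19.0000 26.0000] v=[8.0000 -6.0000 -2.0000 2.0000]
Step 2: x=[6.0000 14.0000 17.0000 26.0000] v=[-6.0000 6.0000 -4.0000 0.0000]
Step 3: x=[5.0000 12.0000 21.0000 23.0000] v=[-2.0000 -4.0000 8.0000 -6.0000]
Step 4: x=[6.0000 12.0000 18.0000 24.0000] v=[2.0000 0.0000 -6.0000 2.0000]
Step 5: x=[7.0000 12.0000 15.0000 25.0000] v=[2.0000 0.0000 -6.0000 2.0000]
Step 6: x=[6.0000 10.0000 19.0000 22.0000] v=[-2.0000 -4.0000 8.0000 -6.0000]
Step 7: x=[3.0000 13.0000 17.0000 22.0000] v=[-6.0000 6.0000 -4.0000 0.0000]
Max displacement = 3.0000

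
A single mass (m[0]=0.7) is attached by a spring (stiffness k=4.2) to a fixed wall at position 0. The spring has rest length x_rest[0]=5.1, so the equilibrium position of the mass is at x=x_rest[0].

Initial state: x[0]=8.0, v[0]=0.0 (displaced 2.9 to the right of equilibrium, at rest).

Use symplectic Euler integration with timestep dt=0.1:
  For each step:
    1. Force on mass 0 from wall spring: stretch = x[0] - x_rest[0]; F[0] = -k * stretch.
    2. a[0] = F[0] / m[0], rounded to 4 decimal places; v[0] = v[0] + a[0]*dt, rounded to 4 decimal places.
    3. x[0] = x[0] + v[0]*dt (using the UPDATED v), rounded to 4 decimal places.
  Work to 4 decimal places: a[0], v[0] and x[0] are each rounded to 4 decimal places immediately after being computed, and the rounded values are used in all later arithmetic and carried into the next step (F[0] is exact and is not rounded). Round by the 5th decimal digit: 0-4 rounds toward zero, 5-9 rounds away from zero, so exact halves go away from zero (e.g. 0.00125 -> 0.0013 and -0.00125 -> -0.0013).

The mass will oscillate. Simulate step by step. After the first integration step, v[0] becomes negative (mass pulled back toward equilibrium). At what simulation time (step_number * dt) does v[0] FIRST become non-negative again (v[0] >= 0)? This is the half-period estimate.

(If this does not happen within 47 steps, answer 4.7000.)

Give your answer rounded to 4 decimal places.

Step 0: x=[8.0000] v=[0.0000]
Step 1: x=[7.8260] v=[-1.7400]
Step 2: x=[7.4884] v=[-3.3756]
Step 3: x=[7.0075] v=[-4.8086]
Step 4: x=[6.4122] v=[-5.9531]
Step 5: x=[5.7382] v=[-6.7404]
Step 6: x=[5.0259] v=[-7.1233]
Step 7: x=[4.3180] v=[-7.0788]
Step 8: x=[3.6570] v=[-6.6096]
Step 9: x=[3.0826] v=[-5.7438]
Step 10: x=[2.6293] v=[-4.5334]
Step 11: x=[2.3242] v=[-3.0510]
Step 12: x=[2.1857] v=[-1.3855]
Step 13: x=[2.2220] v=[0.3631]
First v>=0 after going negative at step 13, time=1.3000

Answer: 1.3000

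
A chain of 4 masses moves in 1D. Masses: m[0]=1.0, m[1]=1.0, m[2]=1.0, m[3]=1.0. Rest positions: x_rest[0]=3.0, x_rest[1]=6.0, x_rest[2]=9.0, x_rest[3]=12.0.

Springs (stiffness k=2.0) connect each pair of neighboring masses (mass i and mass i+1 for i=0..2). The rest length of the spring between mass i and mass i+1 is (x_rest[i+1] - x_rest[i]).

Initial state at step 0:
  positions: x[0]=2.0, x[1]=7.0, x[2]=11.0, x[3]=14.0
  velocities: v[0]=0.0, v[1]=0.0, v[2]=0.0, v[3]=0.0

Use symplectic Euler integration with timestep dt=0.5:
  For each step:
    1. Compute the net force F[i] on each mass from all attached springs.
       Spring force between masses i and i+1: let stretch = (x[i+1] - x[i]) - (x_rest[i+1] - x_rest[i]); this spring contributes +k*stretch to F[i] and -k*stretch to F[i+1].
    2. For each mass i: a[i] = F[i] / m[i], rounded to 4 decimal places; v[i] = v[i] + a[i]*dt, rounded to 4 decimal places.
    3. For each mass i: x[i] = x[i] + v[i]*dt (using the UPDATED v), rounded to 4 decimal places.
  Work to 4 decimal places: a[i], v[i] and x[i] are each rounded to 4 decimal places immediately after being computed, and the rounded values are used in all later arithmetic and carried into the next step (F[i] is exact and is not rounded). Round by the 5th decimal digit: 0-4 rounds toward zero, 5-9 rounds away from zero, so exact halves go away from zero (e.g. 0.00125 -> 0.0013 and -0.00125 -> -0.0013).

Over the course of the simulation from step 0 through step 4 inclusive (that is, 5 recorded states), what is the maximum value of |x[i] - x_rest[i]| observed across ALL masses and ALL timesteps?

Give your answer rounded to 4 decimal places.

Step 0: x=[2.0000 7.0000 11.0000 14.0000] v=[0.0000 0.0000 0.0000 0.0000]
Step 1: x=[3.0000 6.5000 10.5000 14.0000] v=[2.0000 -1.0000 -1.0000 0.0000]
Step 2: x=[4.2500 6.2500 9.7500 13.7500] v=[2.5000 -0.5000 -1.5000 -0.5000]
Step 3: x=[5.0000 6.7500 9.2500 13.0000] v=[1.5000 1.0000 -1.0000 -1.5000]
Step 4: x=[5.1250 7.6250 9.3750 11.8750] v=[0.2500 1.7500 0.2500 -2.2500]
Max displacement = 2.1250

Answer: 2.1250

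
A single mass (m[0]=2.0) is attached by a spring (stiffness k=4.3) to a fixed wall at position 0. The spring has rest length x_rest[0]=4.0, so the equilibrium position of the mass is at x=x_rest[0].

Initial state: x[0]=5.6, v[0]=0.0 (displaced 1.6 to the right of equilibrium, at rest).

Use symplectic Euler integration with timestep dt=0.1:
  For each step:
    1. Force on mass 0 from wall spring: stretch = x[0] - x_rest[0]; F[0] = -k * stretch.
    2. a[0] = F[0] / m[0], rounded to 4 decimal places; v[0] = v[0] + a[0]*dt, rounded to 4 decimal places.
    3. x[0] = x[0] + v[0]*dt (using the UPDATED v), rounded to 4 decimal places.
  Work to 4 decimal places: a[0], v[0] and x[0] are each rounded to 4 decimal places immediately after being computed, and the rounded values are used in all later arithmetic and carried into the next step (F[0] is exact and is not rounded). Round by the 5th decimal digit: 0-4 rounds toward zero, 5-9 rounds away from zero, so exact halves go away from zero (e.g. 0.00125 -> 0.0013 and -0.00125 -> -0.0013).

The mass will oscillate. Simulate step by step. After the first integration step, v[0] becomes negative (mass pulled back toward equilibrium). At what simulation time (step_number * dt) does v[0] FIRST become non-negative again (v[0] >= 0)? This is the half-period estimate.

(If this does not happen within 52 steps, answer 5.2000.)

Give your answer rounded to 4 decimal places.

Step 0: x=[5.6000] v=[0.0000]
Step 1: x=[5.5656] v=[-0.3440]
Step 2: x=[5.4975] v=[-0.6806]
Step 3: x=[5.3972] v=[-1.0026]
Step 4: x=[5.2669] v=[-1.3030]
Step 5: x=[5.1094] v=[-1.5754]
Step 6: x=[4.9280] v=[-1.8139]
Step 7: x=[4.7267] v=[-2.0134]
Step 8: x=[4.5097] v=[-2.1696]
Step 9: x=[4.2818] v=[-2.2792]
Step 10: x=[4.0478] v=[-2.3398]
Step 11: x=[3.8128] v=[-2.3501]
Step 12: x=[3.5818] v=[-2.3099]
Step 13: x=[3.3598] v=[-2.2200]
Step 14: x=[3.1516] v=[-2.0824]
Step 15: x=[2.9616] v=[-1.9000]
Step 16: x=[2.7939] v=[-1.6767]
Step 17: x=[2.6522] v=[-1.4174]
Step 18: x=[2.5394] v=[-1.1276]
Step 19: x=[2.4580] v=[-0.8136]
Step 20: x=[2.4098] v=[-0.4821]
Step 21: x=[2.3958] v=[-0.1402]
Step 22: x=[2.4163] v=[0.2047]
First v>=0 after going negative at step 22, time=2.2000

Answer: 2.2000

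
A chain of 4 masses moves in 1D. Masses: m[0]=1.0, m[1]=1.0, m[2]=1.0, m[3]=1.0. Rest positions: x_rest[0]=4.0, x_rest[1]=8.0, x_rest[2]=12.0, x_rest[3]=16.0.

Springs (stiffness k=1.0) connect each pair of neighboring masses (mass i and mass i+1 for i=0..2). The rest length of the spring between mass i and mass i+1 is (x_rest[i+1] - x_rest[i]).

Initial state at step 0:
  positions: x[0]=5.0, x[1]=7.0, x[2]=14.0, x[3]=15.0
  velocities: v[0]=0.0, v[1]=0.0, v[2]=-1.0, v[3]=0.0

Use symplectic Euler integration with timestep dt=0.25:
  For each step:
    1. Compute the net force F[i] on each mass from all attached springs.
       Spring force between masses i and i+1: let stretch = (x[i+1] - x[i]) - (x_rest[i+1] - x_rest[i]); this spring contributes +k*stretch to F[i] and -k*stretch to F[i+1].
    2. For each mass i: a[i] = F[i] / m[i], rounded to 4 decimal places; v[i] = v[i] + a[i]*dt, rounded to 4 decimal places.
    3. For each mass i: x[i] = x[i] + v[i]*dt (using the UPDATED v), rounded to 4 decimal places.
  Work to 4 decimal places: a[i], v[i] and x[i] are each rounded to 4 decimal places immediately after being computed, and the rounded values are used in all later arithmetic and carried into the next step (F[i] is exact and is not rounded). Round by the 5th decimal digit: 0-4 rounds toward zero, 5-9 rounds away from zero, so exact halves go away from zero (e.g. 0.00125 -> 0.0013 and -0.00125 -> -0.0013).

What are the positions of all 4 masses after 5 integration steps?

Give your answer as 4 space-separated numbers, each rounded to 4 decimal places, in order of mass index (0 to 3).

Step 0: x=[5.0000 7.0000 14.0000 15.0000] v=[0.0000 0.0000 -1.0000 0.0000]
Step 1: x=[4.8750 7.3125 13.3750 15.1875] v=[-0.5000 1.2500 -2.5000 0.7500]
Step 2: x=[4.6524 7.8516 12.4844 15.5117] v=[-0.8906 2.1563 -3.5625 1.2969]
Step 3: x=[4.3797 8.4803 11.4934 15.8967] v=[-1.0908 2.5147 -3.9639 1.5401]
Step 4: x=[4.1133 9.0410 10.5893 16.2565] v=[-1.0657 2.2428 -3.6164 1.4393]
Step 5: x=[3.9049 9.3905 9.9426 16.5121] v=[-0.8338 1.3980 -2.5867 1.0225]

Answer: 3.9049 9.3905 9.9426 16.5121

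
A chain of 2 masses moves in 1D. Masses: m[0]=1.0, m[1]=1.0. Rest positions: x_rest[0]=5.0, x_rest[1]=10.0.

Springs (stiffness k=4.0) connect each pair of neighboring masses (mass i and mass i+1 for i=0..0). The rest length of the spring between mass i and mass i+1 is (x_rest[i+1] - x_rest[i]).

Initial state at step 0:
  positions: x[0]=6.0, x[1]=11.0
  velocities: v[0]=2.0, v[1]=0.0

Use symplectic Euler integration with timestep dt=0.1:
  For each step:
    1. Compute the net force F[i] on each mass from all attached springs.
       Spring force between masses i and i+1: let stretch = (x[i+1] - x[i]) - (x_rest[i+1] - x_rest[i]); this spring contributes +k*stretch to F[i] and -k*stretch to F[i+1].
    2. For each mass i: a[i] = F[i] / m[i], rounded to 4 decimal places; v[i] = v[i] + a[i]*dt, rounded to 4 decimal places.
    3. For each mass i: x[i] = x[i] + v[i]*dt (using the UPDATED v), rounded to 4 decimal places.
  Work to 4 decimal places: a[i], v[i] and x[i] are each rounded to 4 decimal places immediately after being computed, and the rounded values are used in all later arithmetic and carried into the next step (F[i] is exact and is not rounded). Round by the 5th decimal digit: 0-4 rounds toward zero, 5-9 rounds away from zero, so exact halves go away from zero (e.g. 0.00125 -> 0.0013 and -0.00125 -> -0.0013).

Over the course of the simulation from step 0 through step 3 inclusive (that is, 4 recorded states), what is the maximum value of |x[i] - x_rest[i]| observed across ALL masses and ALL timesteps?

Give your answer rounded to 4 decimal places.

Answer: 1.5686

Derivation:
Step 0: x=[6.0000 11.0000] v=[2.0000 0.0000]
Step 1: x=[6.2000 11.0000] v=[2.0000 0.0000]
Step 2: x=[6.3920 11.0080] v=[1.9200 0.0800]
Step 3: x=[6.5686 11.0314] v=[1.7664 0.2336]
Max displacement = 1.5686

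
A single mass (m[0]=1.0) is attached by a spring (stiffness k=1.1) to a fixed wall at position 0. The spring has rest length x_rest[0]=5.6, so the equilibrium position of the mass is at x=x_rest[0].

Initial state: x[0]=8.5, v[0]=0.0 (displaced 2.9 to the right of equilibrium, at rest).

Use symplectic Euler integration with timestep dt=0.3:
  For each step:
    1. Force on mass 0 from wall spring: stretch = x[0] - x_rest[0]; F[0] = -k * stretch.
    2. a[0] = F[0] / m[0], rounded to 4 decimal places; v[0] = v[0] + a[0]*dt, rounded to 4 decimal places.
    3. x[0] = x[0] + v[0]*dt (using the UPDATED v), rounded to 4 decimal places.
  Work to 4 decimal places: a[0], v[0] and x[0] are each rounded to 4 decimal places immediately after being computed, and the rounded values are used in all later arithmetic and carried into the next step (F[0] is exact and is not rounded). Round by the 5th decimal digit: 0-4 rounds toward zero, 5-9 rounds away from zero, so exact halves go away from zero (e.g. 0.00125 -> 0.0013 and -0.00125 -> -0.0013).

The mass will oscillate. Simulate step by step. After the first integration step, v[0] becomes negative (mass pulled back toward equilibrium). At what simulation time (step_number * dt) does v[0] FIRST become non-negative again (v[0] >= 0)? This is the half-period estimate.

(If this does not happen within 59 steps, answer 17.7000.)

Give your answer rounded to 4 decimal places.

Step 0: x=[8.5000] v=[0.0000]
Step 1: x=[8.2129] v=[-0.9570]
Step 2: x=[7.6671] v=[-1.8193]
Step 3: x=[6.9167] v=[-2.5014]
Step 4: x=[6.0359] v=[-2.9359]
Step 5: x=[5.1120] v=[-3.0798]
Step 6: x=[4.2364] v=[-2.9188]
Step 7: x=[3.4958] v=[-2.4688]
Step 8: x=[2.9635] v=[-1.7744]
Step 9: x=[2.6922] v=[-0.9043]
Step 10: x=[2.7088] v=[0.0553]
First v>=0 after going negative at step 10, time=3.0000

Answer: 3.0000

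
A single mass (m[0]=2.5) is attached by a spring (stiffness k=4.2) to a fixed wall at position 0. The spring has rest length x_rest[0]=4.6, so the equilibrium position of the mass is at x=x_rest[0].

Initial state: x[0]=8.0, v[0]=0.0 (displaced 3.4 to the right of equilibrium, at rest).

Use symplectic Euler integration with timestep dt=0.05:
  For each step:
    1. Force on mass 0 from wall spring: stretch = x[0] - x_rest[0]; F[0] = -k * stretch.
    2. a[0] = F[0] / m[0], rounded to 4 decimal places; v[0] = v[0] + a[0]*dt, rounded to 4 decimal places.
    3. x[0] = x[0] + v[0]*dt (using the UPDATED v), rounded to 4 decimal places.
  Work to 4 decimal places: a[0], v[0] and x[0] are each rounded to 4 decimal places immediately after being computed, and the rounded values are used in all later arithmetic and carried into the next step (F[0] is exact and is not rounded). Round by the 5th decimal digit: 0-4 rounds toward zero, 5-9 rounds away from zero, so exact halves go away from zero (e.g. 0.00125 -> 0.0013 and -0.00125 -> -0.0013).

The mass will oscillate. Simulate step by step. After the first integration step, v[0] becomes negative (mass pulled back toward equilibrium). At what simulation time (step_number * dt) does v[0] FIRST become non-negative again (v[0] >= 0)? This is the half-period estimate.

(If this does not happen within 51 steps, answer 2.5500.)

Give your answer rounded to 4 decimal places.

Answer: 2.4500

Derivation:
Step 0: x=[8.0000] v=[0.0000]
Step 1: x=[7.9857] v=[-0.2856]
Step 2: x=[7.9572] v=[-0.5700]
Step 3: x=[7.9146] v=[-0.8520]
Step 4: x=[7.8581] v=[-1.1304]
Step 5: x=[7.7879] v=[-1.4041]
Step 6: x=[7.7043] v=[-1.6719]
Step 7: x=[7.6077] v=[-1.9327]
Step 8: x=[7.4984] v=[-2.1853]
Step 9: x=[7.3770] v=[-2.4288]
Step 10: x=[7.2439] v=[-2.6621]
Step 11: x=[7.0997] v=[-2.8842]
Step 12: x=[6.9450] v=[-3.0942]
Step 13: x=[6.7804] v=[-3.2912]
Step 14: x=[6.6067] v=[-3.4744]
Step 15: x=[6.4246] v=[-3.6430]
Step 16: x=[6.2348] v=[-3.7963]
Step 17: x=[6.0381] v=[-3.9336]
Step 18: x=[5.8354] v=[-4.0544]
Step 19: x=[5.6275] v=[-4.1582]
Step 20: x=[5.4153] v=[-4.2445]
Step 21: x=[5.1997] v=[-4.3130]
Step 22: x=[4.9815] v=[-4.3634]
Step 23: x=[4.7617] v=[-4.3954]
Step 24: x=[4.5413] v=[-4.4090]
Step 25: x=[4.3211] v=[-4.4041]
Step 26: x=[4.1021] v=[-4.3807]
Step 27: x=[3.8852] v=[-4.3389]
Step 28: x=[3.6713] v=[-4.2789]
Step 29: x=[3.4613] v=[-4.2009]
Step 30: x=[3.2560] v=[-4.1053]
Step 31: x=[3.0564] v=[-3.9924]
Step 32: x=[2.8633] v=[-3.8627]
Step 33: x=[2.6775] v=[-3.7168]
Step 34: x=[2.4997] v=[-3.5553]
Step 35: x=[2.3308] v=[-3.3789]
Step 36: x=[2.1714] v=[-3.1883]
Step 37: x=[2.0222] v=[-2.9843]
Step 38: x=[1.8838] v=[-2.7678]
Step 39: x=[1.7568] v=[-2.5396]
Step 40: x=[1.6418] v=[-2.3008]
Step 41: x=[1.5392] v=[-2.0523]
Step 42: x=[1.4494] v=[-1.7952]
Step 43: x=[1.3729] v=[-1.5306]
Step 44: x=[1.3099] v=[-1.2595]
Step 45: x=[1.2607] v=[-0.9831]
Step 46: x=[1.2256] v=[-0.7026]
Step 47: x=[1.2046] v=[-0.4192]
Step 48: x=[1.1979] v=[-0.1340]
Step 49: x=[1.2055] v=[0.1518]
First v>=0 after going negative at step 49, time=2.4500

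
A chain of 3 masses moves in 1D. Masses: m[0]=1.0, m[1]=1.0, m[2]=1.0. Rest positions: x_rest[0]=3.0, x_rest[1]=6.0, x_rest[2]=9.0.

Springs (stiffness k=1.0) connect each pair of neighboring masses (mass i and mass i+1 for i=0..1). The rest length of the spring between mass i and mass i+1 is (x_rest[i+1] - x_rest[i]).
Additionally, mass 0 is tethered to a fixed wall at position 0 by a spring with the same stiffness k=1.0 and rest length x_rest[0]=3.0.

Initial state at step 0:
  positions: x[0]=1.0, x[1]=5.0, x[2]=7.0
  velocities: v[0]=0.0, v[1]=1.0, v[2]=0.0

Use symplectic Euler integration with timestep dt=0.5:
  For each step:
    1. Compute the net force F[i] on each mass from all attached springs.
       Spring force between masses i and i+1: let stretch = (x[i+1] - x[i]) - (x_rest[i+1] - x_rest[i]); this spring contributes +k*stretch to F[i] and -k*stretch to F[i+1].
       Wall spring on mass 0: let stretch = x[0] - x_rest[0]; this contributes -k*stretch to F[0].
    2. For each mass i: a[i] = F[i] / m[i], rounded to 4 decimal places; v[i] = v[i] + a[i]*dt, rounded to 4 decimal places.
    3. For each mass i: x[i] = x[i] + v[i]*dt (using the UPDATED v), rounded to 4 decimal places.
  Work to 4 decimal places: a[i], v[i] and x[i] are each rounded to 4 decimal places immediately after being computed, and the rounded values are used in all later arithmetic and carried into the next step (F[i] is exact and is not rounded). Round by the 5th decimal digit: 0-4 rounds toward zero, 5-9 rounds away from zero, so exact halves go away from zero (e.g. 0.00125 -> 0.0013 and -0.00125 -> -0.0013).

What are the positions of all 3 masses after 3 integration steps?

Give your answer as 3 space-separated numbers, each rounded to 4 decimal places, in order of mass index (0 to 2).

Step 0: x=[1.0000 5.0000 7.0000] v=[0.0000 1.0000 0.0000]
Step 1: x=[1.7500 5.0000 7.2500] v=[1.5000 0.0000 0.5000]
Step 2: x=[2.8750 4.7500 7.6875] v=[2.2500 -0.5000 0.8750]
Step 3: x=[3.7500 4.7657 8.1407] v=[1.7500 0.0313 0.9063]

Answer: 3.7500 4.7657 8.1407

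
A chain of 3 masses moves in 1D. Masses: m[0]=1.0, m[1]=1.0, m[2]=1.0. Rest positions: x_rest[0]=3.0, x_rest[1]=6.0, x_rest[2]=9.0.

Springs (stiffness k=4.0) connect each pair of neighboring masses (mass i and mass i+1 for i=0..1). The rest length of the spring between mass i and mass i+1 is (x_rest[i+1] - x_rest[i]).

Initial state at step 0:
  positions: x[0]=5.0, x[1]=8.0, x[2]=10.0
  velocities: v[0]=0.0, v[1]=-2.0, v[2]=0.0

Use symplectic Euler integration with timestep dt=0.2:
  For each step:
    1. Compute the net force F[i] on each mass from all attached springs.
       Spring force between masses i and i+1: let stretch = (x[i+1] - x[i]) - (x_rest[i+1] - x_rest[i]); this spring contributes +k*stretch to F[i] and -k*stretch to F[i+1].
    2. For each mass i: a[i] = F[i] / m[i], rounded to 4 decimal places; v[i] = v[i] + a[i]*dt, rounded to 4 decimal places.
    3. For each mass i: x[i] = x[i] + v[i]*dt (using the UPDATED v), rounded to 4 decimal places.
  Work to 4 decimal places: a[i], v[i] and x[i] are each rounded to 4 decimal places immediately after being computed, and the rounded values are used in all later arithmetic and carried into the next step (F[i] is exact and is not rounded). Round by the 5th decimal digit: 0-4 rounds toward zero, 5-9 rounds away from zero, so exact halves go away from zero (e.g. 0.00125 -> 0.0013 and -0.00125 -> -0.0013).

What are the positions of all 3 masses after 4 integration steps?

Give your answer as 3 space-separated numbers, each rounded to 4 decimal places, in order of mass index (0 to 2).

Answer: 4.2517 6.6525 10.4958

Derivation:
Step 0: x=[5.0000 8.0000 10.0000] v=[0.0000 -2.0000 0.0000]
Step 1: x=[5.0000 7.4400 10.1600] v=[0.0000 -2.8000 0.8000]
Step 2: x=[4.9104 6.9248 10.3648] v=[-0.4480 -2.5760 1.0240]
Step 3: x=[4.6631 6.6377 10.4992] v=[-1.2365 -1.4355 0.6720]
Step 4: x=[4.2517 6.6525 10.4958] v=[-2.0568 0.0740 -0.0172]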